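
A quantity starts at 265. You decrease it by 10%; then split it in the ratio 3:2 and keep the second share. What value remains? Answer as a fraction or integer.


Start with 265.
Step 1: Decrease by 10%: 265 * 90/100 = 477/2
Step 2: Split 3:2, second share = 477/2 * 2/5 = 477/5
Final result = 477/5

477/5


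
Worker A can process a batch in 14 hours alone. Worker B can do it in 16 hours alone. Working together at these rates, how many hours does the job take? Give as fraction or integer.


Rate of A = 1/14 job per hour
Rate of B = 1/16 job per hour
Combined rate = 1/14 + 1/16
Find common denominator: (16 + 14)/(14*16) = 30/224
Combined rate = 15/112 job per hour
Time together = 1 / (15/112) = 112/15 hours

112/15


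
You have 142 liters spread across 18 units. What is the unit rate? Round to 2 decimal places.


Total liters = 142
Number of units = 18
Unit rate = 142 / 18
= 7.89 liters per unit

7.89


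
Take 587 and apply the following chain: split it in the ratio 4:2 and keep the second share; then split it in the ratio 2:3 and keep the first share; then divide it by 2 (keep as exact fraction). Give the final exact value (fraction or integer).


Start with 587.
Step 1: Split 4:2, second share = 587 * 2/6 = 587/3
Step 2: Split 2:3, first share = 587/3 * 2/5 = 1174/15
Step 3: Divide by 2: 1174/15 / 2 = 587/15
Final result = 587/15

587/15


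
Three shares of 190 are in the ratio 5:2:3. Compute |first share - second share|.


Total parts = 5 + 2 + 3 = 10
Value per part = 190 / 10 = 19
Shares: 5*19=95, 2*19=38, 3*19=57
First share = 95, second share = 38
Difference = |95 - 38| = 57

57


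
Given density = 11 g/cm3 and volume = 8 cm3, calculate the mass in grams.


Using mass = density * volume
Density = 11 g/cm3
Volume = 8 cm3
Mass = 11 * 8
= 88 g

88


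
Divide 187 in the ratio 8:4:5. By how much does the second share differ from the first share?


Total parts = 8 + 4 + 5 = 17
Value per part = 187 / 17 = 11
Shares: 8*11=88, 4*11=44, 5*11=55
Second share = 44, first share = 88
Difference = |44 - 88| = 44

44


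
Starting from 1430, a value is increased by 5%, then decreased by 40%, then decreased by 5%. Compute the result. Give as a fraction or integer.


Start: 1430
Step 1: increase by 5% => multiply by 105/100
  1430 * 105/100 = 3003/2
Step 2: decrease by 40% => multiply by 60/100
  3003/2 * 60/100 = 9009/10
Step 3: decrease by 5% => multiply by 95/100
  9009/10 * 95/100 = 171171/200
Final value = 171171/200

171171/200


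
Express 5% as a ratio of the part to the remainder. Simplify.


Part = 5%, Remainder = 95%
Ratio = 5:95
GCD(5, 95) = 5
Simplify: 1:19 = 1:19

1:19


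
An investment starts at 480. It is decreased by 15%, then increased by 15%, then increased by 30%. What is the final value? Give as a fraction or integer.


Start: 480
Step 1: decrease by 15% => multiply by 85/100
  480 * 85/100 = 408
Step 2: increase by 15% => multiply by 115/100
  408 * 115/100 = 2346/5
Step 3: increase by 30% => multiply by 130/100
  2346/5 * 130/100 = 15249/25
Final value = 15249/25

15249/25


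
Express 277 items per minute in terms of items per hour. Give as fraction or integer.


Converting from per minute to per hour
Rate = 277 items per minute
Multiply by 60: 277 * 60
= 16620 items per hour

16620


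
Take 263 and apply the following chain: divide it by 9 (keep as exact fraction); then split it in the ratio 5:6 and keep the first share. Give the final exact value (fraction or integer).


Start with 263.
Step 1: Divide by 9: 263 / 9 = 263/9
Step 2: Split 5:6, first share = 263/9 * 5/11 = 1315/99
Final result = 1315/99

1315/99


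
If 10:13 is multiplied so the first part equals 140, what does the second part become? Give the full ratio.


Original ratio: 10:13
First term target: 140
Scale factor = 140 / 10 = 14
Multiply second term: 13 * 14 = 182
Equivalent ratio = 140:182

140:182


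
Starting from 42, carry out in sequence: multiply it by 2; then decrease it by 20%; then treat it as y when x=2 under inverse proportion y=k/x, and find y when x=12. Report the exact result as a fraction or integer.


Start with 42.
Step 1: Multiply by 2: 42 * 2 = 84
Step 2: Decrease by 20%: 84 * 80/100 = 336/5
Step 3: Inverse prop: k = (336/5)*2; new y = k/12 = 336/5*2/12 = 56/5
Final result = 56/5

56/5


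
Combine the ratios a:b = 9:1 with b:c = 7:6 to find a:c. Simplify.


Given a:b = 9:1 and b:c = 7:6
Make b consistent. Multiply first ratio by 7: a:b = 63:7
Multiply second ratio by 1: b:c = 7:6
Now b = 7 in both, so a:b:c = 63:7:6
Therefore a:c = 63:6
Simplify by GCD: a:c = 21:2

21:2


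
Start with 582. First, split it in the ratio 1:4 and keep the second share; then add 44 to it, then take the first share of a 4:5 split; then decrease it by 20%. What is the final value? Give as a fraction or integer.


Start with 582.
Step 1: Split 1:4, second share = 582 * 4/5 = 2328/5
Step 2: Add 44: 2328/5+44=2548/5; split 4:5 first = 2548/5*4/9 = 10192/45
Step 3: Decrease by 20%: 10192/45 * 80/100 = 40768/225
Final result = 40768/225

40768/225


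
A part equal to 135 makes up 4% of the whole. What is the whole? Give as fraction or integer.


Given: 135 is 4% of the whole
Set up: 135 = 4/100 * whole
whole = 135 * 100 / 4
whole = 13500 / 4
whole = 3375

3375


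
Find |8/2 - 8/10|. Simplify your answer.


Simplify: 8/2 = 4 and 8/10 = 4/5
Find common denominator: LCD = 5
Convert: 20/5 and 4/5
Difference = |20 - 4|/5 = 16/5
Simplified = 16/5

16/5


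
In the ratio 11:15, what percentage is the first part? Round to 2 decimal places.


Total parts = 11 + 15 = 26
First part fraction = 11/26
Percentage = (11/26) * 100
= 0.423077 * 100
= 42.31%

42.31


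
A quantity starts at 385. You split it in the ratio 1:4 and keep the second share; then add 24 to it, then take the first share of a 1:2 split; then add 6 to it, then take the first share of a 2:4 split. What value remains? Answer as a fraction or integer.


Start with 385.
Step 1: Split 1:4, second share = 385 * 4/5 = 308
Step 2: Add 24: 308+24=332; split 1:2 first = 332*1/3 = 332/3
Step 3: Add 6: 332/3+6=350/3; split 2:4 first = 350/3*2/6 = 350/9
Final result = 350/9

350/9


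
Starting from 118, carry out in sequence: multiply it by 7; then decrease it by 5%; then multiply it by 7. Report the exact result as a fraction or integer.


Start with 118.
Step 1: Multiply by 7: 118 * 7 = 826
Step 2: Decrease by 5%: 826 * 95/100 = 7847/10
Step 3: Multiply by 7: 7847/10 * 7 = 54929/10
Final result = 54929/10

54929/10


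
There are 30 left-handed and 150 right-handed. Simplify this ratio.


Find GCD(30, 150)
GCD = 30
Divide both by 30: 30/30 = 1, 150/30 = 5
Simplified ratio = 1:5

1:5


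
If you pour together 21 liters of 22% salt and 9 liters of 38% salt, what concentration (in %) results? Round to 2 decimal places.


Solute in mixture 1 = 22% of 21 L = 21*22/100 = 231/50 L
Solute in mixture 2 = 38% of 9 L = 9*38/100 = 171/50 L
Total solute = 231/50 + 171/50 = 201/25 L
Total volume = 21 + 9 = 30 L
Final concentration = 201/25/30 * 100 = 26.80%

26.80


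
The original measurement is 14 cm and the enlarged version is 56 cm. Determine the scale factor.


Original length = 14 cm
Scaled length = 56 cm
Scale factor = 56 / 14
= 4

4


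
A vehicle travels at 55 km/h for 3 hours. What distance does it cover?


Using distance = speed * time
Speed = 55 km/h
Time = 3 hours
Distance = 55 * 3
= 165 km

165


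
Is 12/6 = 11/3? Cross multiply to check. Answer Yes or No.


Cross multiply to check 12/6 = 11/3
Left cross product: 12 * 3 = 36
Right cross product: 6 * 11 = 66
36 != 66
Not equal, so proportions differ => No

No


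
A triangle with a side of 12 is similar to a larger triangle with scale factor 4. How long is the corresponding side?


Similar triangles have proportional sides
Scale factor = 4
Smaller side = 12
Corresponding larger side = 12 * 4
= 48

48


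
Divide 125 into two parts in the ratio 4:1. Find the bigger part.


Total parts = 4 + 1 = 5
Value per part = 125 / 5 = 25
First share = 4 * 25 = 100
Second share = 1 * 25 = 25
Larger share = 100

100


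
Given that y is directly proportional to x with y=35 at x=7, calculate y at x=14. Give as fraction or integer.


Direct proportion: y = kx
Find k: k = 35/7 = 5
Compute y at x=14: y = 5 * 14
y = 70

70


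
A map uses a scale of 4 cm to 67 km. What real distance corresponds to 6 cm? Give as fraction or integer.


Map scale: 4 cm = 67 km
Measured distance on map = 6 cm
Set up proportion: 6 * 67 / 4
= 402 / 4
= 201/2 km

201/2


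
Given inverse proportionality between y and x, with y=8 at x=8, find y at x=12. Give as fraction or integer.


Inverse proportion: y = k/x
Find k: k = 8 * 8 = 64
Compute y at x=12: y = 64/12
y = 16/3

16/3


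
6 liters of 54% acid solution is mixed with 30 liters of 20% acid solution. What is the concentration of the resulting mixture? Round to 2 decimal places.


Solute in mixture 1 = 54% of 6 L = 6*54/100 = 81/25 L
Solute in mixture 2 = 20% of 30 L = 30*20/100 = 6 L
Total solute = 81/25 + 6 = 231/25 L
Total volume = 6 + 30 = 36 L
Final concentration = 231/25/36 * 100 = 25.67%

25.67


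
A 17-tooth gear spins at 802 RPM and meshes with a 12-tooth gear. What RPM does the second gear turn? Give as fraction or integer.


Gear ratio: teeth_A * RPM_A = teeth_B * RPM_B
17 * 802 = 12 * RPM_B
13634 = 12 * RPM_B
RPM_B = 13634 / 12
RPM_B = 6817/6

6817/6


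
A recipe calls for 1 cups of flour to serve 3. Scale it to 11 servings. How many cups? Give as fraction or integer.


Original: 1 cups for 3 servings
Target servings = 11
Scaling factor = 11/3
New amount = 1 * 11/3
= 11/3
= 11/3 cups

11/3


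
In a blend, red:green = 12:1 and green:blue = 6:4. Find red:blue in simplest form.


Given a:b = 12:1 and b:c = 6:4
Make b consistent. Multiply first ratio by 6: a:b = 72:6
Multiply second ratio by 1: b:c = 6:4
Now b = 6 in both, so a:b:c = 72:6:4
Therefore a:c = 72:4
Simplify by GCD: a:c = 18:1

18:1


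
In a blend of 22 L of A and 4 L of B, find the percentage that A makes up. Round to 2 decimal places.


Volume of A = 22 L
Volume of B = 4 L
Total volume = 22 + 4 = 26 L
Percentage of A = (22/26) * 100
= 84.62%

84.62


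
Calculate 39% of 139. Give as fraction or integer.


Compute 39% of 139
Convert percentage: 39% = 39/100
Multiply: 139 * 39/100
= 5421/100
= 5421/100

5421/100


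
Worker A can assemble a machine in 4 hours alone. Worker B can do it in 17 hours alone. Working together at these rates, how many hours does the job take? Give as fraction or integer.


Rate of A = 1/4 job per hour
Rate of B = 1/17 job per hour
Combined rate = 1/4 + 1/17
Find common denominator: (17 + 4)/(4*17) = 21/68
Combined rate = 21/68 job per hour
Time together = 1 / (21/68) = 68/21 hours

68/21


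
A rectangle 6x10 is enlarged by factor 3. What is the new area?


Original dimensions: 6 x 10
Enlargement factor = 3
New width = 6 * 3 = 18
New height = 10 * 3 = 30
New area = 18 * 30 = 540

540


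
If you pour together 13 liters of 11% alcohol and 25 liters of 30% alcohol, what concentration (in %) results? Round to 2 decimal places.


Solute in mixture 1 = 11% of 13 L = 13*11/100 = 143/100 L
Solute in mixture 2 = 30% of 25 L = 25*30/100 = 15/2 L
Total solute = 143/100 + 15/2 = 893/100 L
Total volume = 13 + 25 = 38 L
Final concentration = 893/100/38 * 100 = 23.50%

23.50


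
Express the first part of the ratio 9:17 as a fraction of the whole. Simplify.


Total parts = 9 + 17 = 26
First part fraction = 9/26
Simplify: 9/26 = 9/26

9/26


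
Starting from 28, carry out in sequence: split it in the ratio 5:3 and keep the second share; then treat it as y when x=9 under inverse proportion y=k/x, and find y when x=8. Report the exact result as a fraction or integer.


Start with 28.
Step 1: Split 5:3, second share = 28 * 3/8 = 21/2
Step 2: Inverse prop: k = (21/2)*9; new y = k/8 = 21/2*9/8 = 189/16
Final result = 189/16

189/16


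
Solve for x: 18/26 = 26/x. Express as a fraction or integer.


Setting up: 18/26 = 26/x
Cross multiply: 18 * x = 26 * 26
18x = 676
x = 676/18
x = 338/9

338/9


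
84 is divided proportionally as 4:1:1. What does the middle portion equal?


Ratio = 4:1:1
Total parts = 4 + 1 + 1 = 6
Value per part = 84 / 6 = 14
First share = 4 * 14 = 56
Middle share = 1 * 14 = 14
Third share = 1 * 14 = 14

14


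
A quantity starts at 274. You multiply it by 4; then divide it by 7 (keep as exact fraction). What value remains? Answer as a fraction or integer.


Start with 274.
Step 1: Multiply by 4: 274 * 4 = 1096
Step 2: Divide by 7: 1096 / 7 = 1096/7
Final result = 1096/7

1096/7


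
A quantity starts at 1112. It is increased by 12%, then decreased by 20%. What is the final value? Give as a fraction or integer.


Start: 1112
Step 1: increase by 12% => multiply by 112/100
  1112 * 112/100 = 31136/25
Step 2: decrease by 20% => multiply by 80/100
  31136/25 * 80/100 = 124544/125
Final value = 124544/125

124544/125


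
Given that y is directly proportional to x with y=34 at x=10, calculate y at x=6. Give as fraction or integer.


Direct proportion: y = kx
Find k: k = 34/10 = 17/5
Compute y at x=6: y = 17/5 * 6
y = 102/5

102/5


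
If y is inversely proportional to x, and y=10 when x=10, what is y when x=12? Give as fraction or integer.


Inverse proportion: y = k/x
Find k: k = 10 * 10 = 100
Compute y at x=12: y = 100/12
y = 25/3

25/3


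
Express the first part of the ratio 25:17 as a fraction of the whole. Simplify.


Total parts = 25 + 17 = 42
First part fraction = 25/42
Simplify: 25/42 = 25/42

25/42


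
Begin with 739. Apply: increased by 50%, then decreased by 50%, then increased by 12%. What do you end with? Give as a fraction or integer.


Start: 739
Step 1: increase by 50% => multiply by 150/100
  739 * 150/100 = 2217/2
Step 2: decrease by 50% => multiply by 50/100
  2217/2 * 50/100 = 2217/4
Step 3: increase by 12% => multiply by 112/100
  2217/4 * 112/100 = 15519/25
Final value = 15519/25

15519/25


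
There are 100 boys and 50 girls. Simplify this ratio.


Find GCD(100, 50)
GCD = 50
Divide both by 50: 100/50 = 2, 50/50 = 1
Simplified ratio = 2:1

2:1


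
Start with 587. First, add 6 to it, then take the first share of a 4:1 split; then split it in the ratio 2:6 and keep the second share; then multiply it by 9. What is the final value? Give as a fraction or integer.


Start with 587.
Step 1: Add 6: 587+6=593; split 4:1 first = 593*4/5 = 2372/5
Step 2: Split 2:6, second share = 2372/5 * 6/8 = 1779/5
Step 3: Multiply by 9: 1779/5 * 9 = 16011/5
Final result = 16011/5

16011/5


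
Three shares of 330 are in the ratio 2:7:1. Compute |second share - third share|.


Total parts = 2 + 7 + 1 = 10
Value per part = 330 / 10 = 33
Shares: 2*33=66, 7*33=231, 1*33=33
Second share = 231, third share = 33
Difference = |231 - 33| = 198

198


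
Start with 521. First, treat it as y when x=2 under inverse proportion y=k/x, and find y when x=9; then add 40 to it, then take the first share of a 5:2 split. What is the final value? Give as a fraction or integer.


Start with 521.
Step 1: Inverse prop: k = (521)*2; new y = k/9 = 521*2/9 = 1042/9
Step 2: Add 40: 1042/9+40=1402/9; split 5:2 first = 1402/9*5/7 = 7010/63
Final result = 7010/63

7010/63


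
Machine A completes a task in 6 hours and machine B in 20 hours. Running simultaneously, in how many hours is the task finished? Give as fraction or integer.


Rate of A = 1/6 job per hour
Rate of B = 1/20 job per hour
Combined rate = 1/6 + 1/20
Find common denominator: (20 + 6)/(6*20) = 26/120
Combined rate = 13/60 job per hour
Time together = 1 / (13/60) = 60/13 hours

60/13


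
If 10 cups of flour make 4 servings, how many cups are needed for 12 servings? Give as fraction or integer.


Original: 10 cups for 4 servings
Target servings = 12
Scaling factor = 12/4
New amount = 10 * 12/4
= 120/4
= 30 cups

30


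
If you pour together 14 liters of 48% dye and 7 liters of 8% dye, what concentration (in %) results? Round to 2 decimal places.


Solute in mixture 1 = 48% of 14 L = 14*48/100 = 168/25 L
Solute in mixture 2 = 8% of 7 L = 7*8/100 = 14/25 L
Total solute = 168/25 + 14/25 = 182/25 L
Total volume = 14 + 7 = 21 L
Final concentration = 182/25/21 * 100 = 34.67%

34.67


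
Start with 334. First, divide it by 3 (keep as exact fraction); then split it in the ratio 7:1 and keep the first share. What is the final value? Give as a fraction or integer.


Start with 334.
Step 1: Divide by 3: 334 / 3 = 334/3
Step 2: Split 7:1, first share = 334/3 * 7/8 = 1169/12
Final result = 1169/12

1169/12


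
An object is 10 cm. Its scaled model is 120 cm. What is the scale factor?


Original length = 10 cm
Scaled length = 120 cm
Scale factor = 120 / 10
= 12

12


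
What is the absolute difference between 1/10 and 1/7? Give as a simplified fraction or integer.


Simplify: 1/10 = 1/10 and 1/7 = 1/7
Find common denominator: LCD = 70
Convert: 7/70 and 10/70
Difference = |7 - 10|/70 = 3/70
Simplified = 3/70

3/70


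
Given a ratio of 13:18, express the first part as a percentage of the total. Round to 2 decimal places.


Total parts = 13 + 18 = 31
First part fraction = 13/31
Percentage = (13/31) * 100
= 0.419355 * 100
= 41.94%

41.94


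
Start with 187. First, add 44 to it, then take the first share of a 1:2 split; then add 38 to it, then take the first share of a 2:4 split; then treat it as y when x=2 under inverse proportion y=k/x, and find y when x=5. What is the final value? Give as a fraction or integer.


Start with 187.
Step 1: Add 44: 187+44=231; split 1:2 first = 231*1/3 = 77
Step 2: Add 38: 77+38=115; split 2:4 first = 115*2/6 = 115/3
Step 3: Inverse prop: k = (115/3)*2; new y = k/5 = 115/3*2/5 = 46/3
Final result = 46/3

46/3


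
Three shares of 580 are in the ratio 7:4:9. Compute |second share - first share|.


Total parts = 7 + 4 + 9 = 20
Value per part = 580 / 20 = 29
Shares: 7*29=203, 4*29=116, 9*29=261
Second share = 116, first share = 203
Difference = |116 - 203| = 87

87


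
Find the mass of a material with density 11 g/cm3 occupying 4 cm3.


Using mass = density * volume
Density = 11 g/cm3
Volume = 4 cm3
Mass = 11 * 4
= 44 g

44


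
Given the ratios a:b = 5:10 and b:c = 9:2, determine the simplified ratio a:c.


Given a:b = 5:10 and b:c = 9:2
Make b consistent. Multiply first ratio by 9: a:b = 45:90
Multiply second ratio by 10: b:c = 90:20
Now b = 90 in both, so a:b:c = 45:90:20
Therefore a:c = 45:20
Simplify by GCD: a:c = 9:4

9:4


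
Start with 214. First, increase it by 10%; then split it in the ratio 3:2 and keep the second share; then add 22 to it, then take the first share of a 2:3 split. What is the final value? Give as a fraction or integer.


Start with 214.
Step 1: Increase by 10%: 214 * 110/100 = 1177/5
Step 2: Split 3:2, second share = 1177/5 * 2/5 = 2354/25
Step 3: Add 22: 2354/25+22=2904/25; split 2:3 first = 2904/25*2/5 = 5808/125
Final result = 5808/125

5808/125


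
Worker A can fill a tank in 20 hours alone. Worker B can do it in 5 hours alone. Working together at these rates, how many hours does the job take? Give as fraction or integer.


Rate of A = 1/20 job per hour
Rate of B = 1/5 job per hour
Combined rate = 1/20 + 1/5
Find common denominator: (5 + 20)/(20*5) = 25/100
Combined rate = 1/4 job per hour
Time together = 1 / (1/4) = 4 hours

4


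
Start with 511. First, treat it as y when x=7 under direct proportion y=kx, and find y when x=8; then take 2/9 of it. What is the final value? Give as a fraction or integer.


Start with 511.
Step 1: Direct prop: k = (511)/7; new y = k*8 = 511*8/7 = 584
Step 2: Take 2/9: 584 * 2/9 = 1168/9
Final result = 1168/9

1168/9


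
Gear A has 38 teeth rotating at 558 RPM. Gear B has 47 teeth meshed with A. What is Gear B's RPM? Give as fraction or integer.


Gear ratio: teeth_A * RPM_A = teeth_B * RPM_B
38 * 558 = 47 * RPM_B
21204 = 47 * RPM_B
RPM_B = 21204 / 47
RPM_B = 21204/47

21204/47


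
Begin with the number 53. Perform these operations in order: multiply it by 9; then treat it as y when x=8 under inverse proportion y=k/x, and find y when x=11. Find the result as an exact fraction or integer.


Start with 53.
Step 1: Multiply by 9: 53 * 9 = 477
Step 2: Inverse prop: k = (477)*8; new y = k/11 = 477*8/11 = 3816/11
Final result = 3816/11

3816/11


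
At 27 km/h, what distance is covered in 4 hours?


Using distance = speed * time
Speed = 27 km/h
Time = 4 hours
Distance = 27 * 4
= 108 km

108


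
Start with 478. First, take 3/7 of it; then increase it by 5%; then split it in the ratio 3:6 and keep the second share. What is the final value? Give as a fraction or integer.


Start with 478.
Step 1: Take 3/7: 478 * 3/7 = 1434/7
Step 2: Increase by 5%: 1434/7 * 105/100 = 2151/10
Step 3: Split 3:6, second share = 2151/10 * 6/9 = 717/5
Final result = 717/5

717/5


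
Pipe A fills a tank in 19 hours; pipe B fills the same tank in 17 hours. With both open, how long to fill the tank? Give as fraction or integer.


Rate of A = 1/19 job per hour
Rate of B = 1/17 job per hour
Combined rate = 1/19 + 1/17
Find common denominator: (17 + 19)/(19*17) = 36/323
Combined rate = 36/323 job per hour
Time together = 1 / (36/323) = 323/36 hours

323/36


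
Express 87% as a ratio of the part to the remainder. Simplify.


Part = 87%, Remainder = 13%
Ratio = 87:13
GCD(87, 13) = 1
Simplify: 87:13 = 87:13

87:13


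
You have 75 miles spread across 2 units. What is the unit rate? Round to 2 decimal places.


Total miles = 75
Number of units = 2
Unit rate = 75 / 2
= 37.50 miles per unit

37.50


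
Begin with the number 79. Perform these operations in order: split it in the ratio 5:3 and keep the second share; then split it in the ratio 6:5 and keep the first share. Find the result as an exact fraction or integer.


Start with 79.
Step 1: Split 5:3, second share = 79 * 3/8 = 237/8
Step 2: Split 6:5, first share = 237/8 * 6/11 = 711/44
Final result = 711/44

711/44


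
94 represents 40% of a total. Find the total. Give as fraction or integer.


Given: 94 is 40% of the whole
Set up: 94 = 40/100 * whole
whole = 94 * 100 / 40
whole = 9400 / 40
whole = 235

235


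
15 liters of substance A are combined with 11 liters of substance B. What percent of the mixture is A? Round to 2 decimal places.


Volume of A = 15 L
Volume of B = 11 L
Total volume = 15 + 11 = 26 L
Percentage of A = (15/26) * 100
= 57.69%

57.69


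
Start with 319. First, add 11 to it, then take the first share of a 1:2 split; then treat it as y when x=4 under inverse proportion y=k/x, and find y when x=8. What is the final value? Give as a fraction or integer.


Start with 319.
Step 1: Add 11: 319+11=330; split 1:2 first = 330*1/3 = 110
Step 2: Inverse prop: k = (110)*4; new y = k/8 = 110*4/8 = 55
Final result = 55

55


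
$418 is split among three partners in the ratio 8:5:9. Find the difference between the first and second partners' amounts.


Total parts = 8 + 5 + 9 = 22
Value per part = 418 / 22 = 19
Shares: 8*19=152, 5*19=95, 9*19=171
First share = 152, second share = 95
Difference = |152 - 95| = 57

57


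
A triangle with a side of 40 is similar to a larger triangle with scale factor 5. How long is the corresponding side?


Similar triangles have proportional sides
Scale factor = 5
Smaller side = 40
Corresponding larger side = 40 * 5
= 200

200


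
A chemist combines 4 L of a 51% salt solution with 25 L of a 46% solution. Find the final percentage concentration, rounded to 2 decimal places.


Solute in mixture 1 = 51% of 4 L = 4*51/100 = 51/25 L
Solute in mixture 2 = 46% of 25 L = 25*46/100 = 23/2 L
Total solute = 51/25 + 23/2 = 677/50 L
Total volume = 4 + 25 = 29 L
Final concentration = 677/50/29 * 100 = 46.69%

46.69


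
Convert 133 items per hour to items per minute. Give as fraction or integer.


Converting from per hour to per minute
Rate = 133 items per hour
Divide by 60: 133/60
= 133/60 items per minute

133/60


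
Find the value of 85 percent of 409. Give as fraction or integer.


Compute 85% of 409
Convert percentage: 85% = 85/100
Multiply: 409 * 85/100
= 34765/100
= 6953/20

6953/20


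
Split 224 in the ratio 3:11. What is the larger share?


Total parts = 3 + 11 = 14
Value per part = 224 / 14 = 16
First share = 3 * 16 = 48
Second share = 11 * 16 = 176
Larger share = 176

176


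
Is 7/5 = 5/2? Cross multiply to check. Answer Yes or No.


Cross multiply to check 7/5 = 5/2
Left cross product: 7 * 2 = 14
Right cross product: 5 * 5 = 25
14 != 25
Not equal, so proportions differ => No

No


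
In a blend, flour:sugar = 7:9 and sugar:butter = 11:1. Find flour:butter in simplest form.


Given a:b = 7:9 and b:c = 11:1
Make b consistent. Multiply first ratio by 11: a:b = 77:99
Multiply second ratio by 9: b:c = 99:9
Now b = 99 in both, so a:b:c = 77:99:9
Therefore a:c = 77:9
Simplify by GCD: a:c = 77:9

77:9


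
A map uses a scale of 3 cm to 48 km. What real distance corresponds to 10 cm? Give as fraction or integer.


Map scale: 3 cm = 48 km
Measured distance on map = 10 cm
Set up proportion: 10 * 48 / 3
= 480 / 3
= 160 km

160


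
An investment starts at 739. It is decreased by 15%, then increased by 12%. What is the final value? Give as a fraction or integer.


Start: 739
Step 1: decrease by 15% => multiply by 85/100
  739 * 85/100 = 12563/20
Step 2: increase by 12% => multiply by 112/100
  12563/20 * 112/100 = 87941/125
Final value = 87941/125

87941/125


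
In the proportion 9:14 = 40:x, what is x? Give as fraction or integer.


Setting up: 9/14 = 40/x
Cross multiply: 9 * x = 14 * 40
9x = 560
x = 560/9
x = 560/9

560/9


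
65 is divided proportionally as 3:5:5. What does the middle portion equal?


Ratio = 3:5:5
Total parts = 3 + 5 + 5 = 13
Value per part = 65 / 13 = 5
First share = 3 * 5 = 15
Middle share = 5 * 5 = 25
Third share = 5 * 5 = 25

25


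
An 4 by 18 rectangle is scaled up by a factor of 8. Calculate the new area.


Original dimensions: 4 x 18
Enlargement factor = 8
New width = 4 * 8 = 32
New height = 18 * 8 = 144
New area = 32 * 144 = 4608

4608


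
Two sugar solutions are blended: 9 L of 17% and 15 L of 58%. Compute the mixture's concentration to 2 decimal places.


Solute in mixture 1 = 17% of 9 L = 9*17/100 = 153/100 L
Solute in mixture 2 = 58% of 15 L = 15*58/100 = 87/10 L
Total solute = 153/100 + 87/10 = 1023/100 L
Total volume = 9 + 15 = 24 L
Final concentration = 1023/100/24 * 100 = 42.63%

42.63


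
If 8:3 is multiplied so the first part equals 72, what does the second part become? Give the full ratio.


Original ratio: 8:3
First term target: 72
Scale factor = 72 / 8 = 9
Multiply second term: 3 * 9 = 27
Equivalent ratio = 72:27

72:27


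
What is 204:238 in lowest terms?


Find GCD(204, 238)
GCD = 34
Divide both by 34: 204/34 = 6, 238/34 = 7
Simplified ratio = 6:7

6:7


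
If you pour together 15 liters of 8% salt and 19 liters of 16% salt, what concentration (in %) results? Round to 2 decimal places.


Solute in mixture 1 = 8% of 15 L = 15*8/100 = 6/5 L
Solute in mixture 2 = 16% of 19 L = 19*16/100 = 76/25 L
Total solute = 6/5 + 76/25 = 106/25 L
Total volume = 15 + 19 = 34 L
Final concentration = 106/25/34 * 100 = 12.47%

12.47


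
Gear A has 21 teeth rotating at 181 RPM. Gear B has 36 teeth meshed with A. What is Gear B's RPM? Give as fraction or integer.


Gear ratio: teeth_A * RPM_A = teeth_B * RPM_B
21 * 181 = 36 * RPM_B
3801 = 36 * RPM_B
RPM_B = 3801 / 36
RPM_B = 1267/12

1267/12


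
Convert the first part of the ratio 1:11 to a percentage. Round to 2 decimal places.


Total parts = 1 + 11 = 12
First part fraction = 1/12
Percentage = (1/12) * 100
= 0.083333 * 100
= 8.33%

8.33


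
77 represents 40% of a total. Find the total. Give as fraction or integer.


Given: 77 is 40% of the whole
Set up: 77 = 40/100 * whole
whole = 77 * 100 / 40
whole = 7700 / 40
whole = 385/2

385/2


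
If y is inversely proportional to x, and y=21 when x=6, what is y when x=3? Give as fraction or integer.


Inverse proportion: y = k/x
Find k: k = 6 * 21 = 126
Compute y at x=3: y = 126/3
y = 42

42


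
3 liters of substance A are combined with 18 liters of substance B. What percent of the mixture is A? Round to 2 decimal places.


Volume of A = 3 L
Volume of B = 18 L
Total volume = 3 + 18 = 21 L
Percentage of A = (3/21) * 100
= 14.29%

14.29


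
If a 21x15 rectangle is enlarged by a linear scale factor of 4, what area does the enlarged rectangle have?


Original dimensions: 21 x 15
Enlargement factor = 4
New width = 21 * 4 = 84
New height = 15 * 4 = 60
New area = 84 * 60 = 5040

5040


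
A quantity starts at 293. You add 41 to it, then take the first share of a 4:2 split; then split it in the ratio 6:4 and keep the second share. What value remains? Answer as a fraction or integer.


Start with 293.
Step 1: Add 41: 293+41=334; split 4:2 first = 334*4/6 = 668/3
Step 2: Split 6:4, second share = 668/3 * 4/10 = 1336/15
Final result = 1336/15

1336/15


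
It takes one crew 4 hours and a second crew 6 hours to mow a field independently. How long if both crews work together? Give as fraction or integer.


Rate of A = 1/4 job per hour
Rate of B = 1/6 job per hour
Combined rate = 1/4 + 1/6
Find common denominator: (6 + 4)/(4*6) = 10/24
Combined rate = 5/12 job per hour
Time together = 1 / (5/12) = 12/5 hours

12/5


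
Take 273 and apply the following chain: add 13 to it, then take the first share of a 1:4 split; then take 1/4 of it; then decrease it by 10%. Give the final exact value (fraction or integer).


Start with 273.
Step 1: Add 13: 273+13=286; split 1:4 first = 286*1/5 = 286/5
Step 2: Take 1/4: 286/5 * 1/4 = 143/10
Step 3: Decrease by 10%: 143/10 * 90/100 = 1287/100
Final result = 1287/100

1287/100


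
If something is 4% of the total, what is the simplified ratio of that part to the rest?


Part = 4%, Remainder = 96%
Ratio = 4:96
GCD(4, 96) = 4
Simplify: 1:24 = 1:24

1:24


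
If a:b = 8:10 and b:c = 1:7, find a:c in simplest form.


Given a:b = 8:10 and b:c = 1:7
Make b consistent. Multiply first ratio by 1: a:b = 8:10
Multiply second ratio by 10: b:c = 10:70
Now b = 10 in both, so a:b:c = 8:10:70
Therefore a:c = 8:70
Simplify by GCD: a:c = 4:35

4:35


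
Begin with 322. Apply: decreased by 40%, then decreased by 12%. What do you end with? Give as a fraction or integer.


Start: 322
Step 1: decrease by 40% => multiply by 60/100
  322 * 60/100 = 966/5
Step 2: decrease by 12% => multiply by 88/100
  966/5 * 88/100 = 21252/125
Final value = 21252/125

21252/125


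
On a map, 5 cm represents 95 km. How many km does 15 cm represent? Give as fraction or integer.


Map scale: 5 cm = 95 km
Measured distance on map = 15 cm
Set up proportion: 15 * 95 / 5
= 1425 / 5
= 285 km

285


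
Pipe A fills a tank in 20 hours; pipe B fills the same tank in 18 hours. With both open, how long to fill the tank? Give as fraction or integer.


Rate of A = 1/20 job per hour
Rate of B = 1/18 job per hour
Combined rate = 1/20 + 1/18
Find common denominator: (18 + 20)/(20*18) = 38/360
Combined rate = 19/180 job per hour
Time together = 1 / (19/180) = 180/19 hours

180/19


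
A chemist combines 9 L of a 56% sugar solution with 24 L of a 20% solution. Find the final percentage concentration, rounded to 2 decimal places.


Solute in mixture 1 = 56% of 9 L = 9*56/100 = 126/25 L
Solute in mixture 2 = 20% of 24 L = 24*20/100 = 24/5 L
Total solute = 126/25 + 24/5 = 246/25 L
Total volume = 9 + 24 = 33 L
Final concentration = 246/25/33 * 100 = 29.82%

29.82


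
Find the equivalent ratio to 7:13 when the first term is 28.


Original ratio: 7:13
First term target: 28
Scale factor = 28 / 7 = 4
Multiply second term: 13 * 4 = 52
Equivalent ratio = 28:52

28:52


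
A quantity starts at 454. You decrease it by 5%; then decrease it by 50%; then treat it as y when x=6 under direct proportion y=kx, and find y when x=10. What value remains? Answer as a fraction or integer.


Start with 454.
Step 1: Decrease by 5%: 454 * 95/100 = 4313/10
Step 2: Decrease by 50%: 4313/10 * 50/100 = 4313/20
Step 3: Direct prop: k = (4313/20)/6; new y = k*10 = 4313/20*10/6 = 4313/12
Final result = 4313/12

4313/12


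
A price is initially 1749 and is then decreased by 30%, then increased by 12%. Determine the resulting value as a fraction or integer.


Start: 1749
Step 1: decrease by 30% => multiply by 70/100
  1749 * 70/100 = 12243/10
Step 2: increase by 12% => multiply by 112/100
  12243/10 * 112/100 = 171402/125
Final value = 171402/125

171402/125


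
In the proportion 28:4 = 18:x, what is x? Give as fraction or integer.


Setting up: 28/4 = 18/x
Cross multiply: 28 * x = 4 * 18
28x = 72
x = 72/28
x = 18/7

18/7


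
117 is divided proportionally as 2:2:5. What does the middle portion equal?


Ratio = 2:2:5
Total parts = 2 + 2 + 5 = 9
Value per part = 117 / 9 = 13
First share = 2 * 13 = 26
Middle share = 2 * 13 = 26
Third share = 5 * 13 = 65

26


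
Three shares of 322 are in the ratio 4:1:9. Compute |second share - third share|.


Total parts = 4 + 1 + 9 = 14
Value per part = 322 / 14 = 23
Shares: 4*23=92, 1*23=23, 9*23=207
Second share = 23, third share = 207
Difference = |23 - 207| = 184

184


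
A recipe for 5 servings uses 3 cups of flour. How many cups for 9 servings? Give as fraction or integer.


Original: 3 cups for 5 servings
Target servings = 9
Scaling factor = 9/5
New amount = 3 * 9/5
= 27/5
= 27/5 cups

27/5


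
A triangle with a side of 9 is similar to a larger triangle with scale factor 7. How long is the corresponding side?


Similar triangles have proportional sides
Scale factor = 7
Smaller side = 9
Corresponding larger side = 9 * 7
= 63

63


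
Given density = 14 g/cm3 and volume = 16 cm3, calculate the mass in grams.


Using mass = density * volume
Density = 14 g/cm3
Volume = 16 cm3
Mass = 14 * 16
= 224 g

224


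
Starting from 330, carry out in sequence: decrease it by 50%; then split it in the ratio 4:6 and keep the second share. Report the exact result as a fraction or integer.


Start with 330.
Step 1: Decrease by 50%: 330 * 50/100 = 165
Step 2: Split 4:6, second share = 165 * 6/10 = 99
Final result = 99

99


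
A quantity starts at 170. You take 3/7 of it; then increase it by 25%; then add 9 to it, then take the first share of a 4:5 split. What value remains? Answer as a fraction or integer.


Start with 170.
Step 1: Take 3/7: 170 * 3/7 = 510/7
Step 2: Increase by 25%: 510/7 * 125/100 = 1275/14
Step 3: Add 9: 1275/14+9=1401/14; split 4:5 first = 1401/14*4/9 = 934/21
Final result = 934/21

934/21


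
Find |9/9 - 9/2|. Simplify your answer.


Simplify: 9/9 = 1 and 9/2 = 9/2
Find common denominator: LCD = 2
Convert: 2/2 and 9/2
Difference = |2 - 9|/2 = 7/2
Simplified = 7/2

7/2


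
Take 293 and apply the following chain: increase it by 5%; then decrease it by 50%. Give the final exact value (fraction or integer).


Start with 293.
Step 1: Increase by 5%: 293 * 105/100 = 6153/20
Step 2: Decrease by 50%: 6153/20 * 50/100 = 6153/40
Final result = 6153/40

6153/40


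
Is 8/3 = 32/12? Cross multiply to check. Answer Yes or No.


Cross multiply to check 8/3 = 32/12
Left cross product: 8 * 12 = 96
Right cross product: 3 * 32 = 96
96 = 96
Equal, so proportions match => Yes

Yes


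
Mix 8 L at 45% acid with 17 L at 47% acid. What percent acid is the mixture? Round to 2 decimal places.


Solute in mixture 1 = 45% of 8 L = 8*45/100 = 18/5 L
Solute in mixture 2 = 47% of 17 L = 17*47/100 = 799/100 L
Total solute = 18/5 + 799/100 = 1159/100 L
Total volume = 8 + 17 = 25 L
Final concentration = 1159/100/25 * 100 = 46.36%

46.36


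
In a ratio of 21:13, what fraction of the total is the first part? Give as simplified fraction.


Total parts = 21 + 13 = 34
First part fraction = 21/34
Simplify: 21/34 = 21/34

21/34


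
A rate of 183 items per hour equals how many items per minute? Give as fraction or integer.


Converting from per hour to per minute
Rate = 183 items per hour
Divide by 60: 183/60
= 61/20 items per minute

61/20


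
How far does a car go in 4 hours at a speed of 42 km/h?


Using distance = speed * time
Speed = 42 km/h
Time = 4 hours
Distance = 42 * 4
= 168 km

168


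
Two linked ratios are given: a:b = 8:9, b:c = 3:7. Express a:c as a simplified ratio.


Given a:b = 8:9 and b:c = 3:7
Make b consistent. Multiply first ratio by 3: a:b = 24:27
Multiply second ratio by 9: b:c = 27:63
Now b = 27 in both, so a:b:c = 24:27:63
Therefore a:c = 24:63
Simplify by GCD: a:c = 8:21

8:21


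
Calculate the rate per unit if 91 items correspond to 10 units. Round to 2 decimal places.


Total items = 91
Number of units = 10
Unit rate = 91 / 10
= 9.10 items per unit

9.10


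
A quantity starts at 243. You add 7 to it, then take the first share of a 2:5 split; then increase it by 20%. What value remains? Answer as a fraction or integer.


Start with 243.
Step 1: Add 7: 243+7=250; split 2:5 first = 250*2/7 = 500/7
Step 2: Increase by 20%: 500/7 * 120/100 = 600/7
Final result = 600/7

600/7


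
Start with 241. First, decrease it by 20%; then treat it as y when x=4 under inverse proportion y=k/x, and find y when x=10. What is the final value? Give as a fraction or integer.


Start with 241.
Step 1: Decrease by 20%: 241 * 80/100 = 964/5
Step 2: Inverse prop: k = (964/5)*4; new y = k/10 = 964/5*4/10 = 1928/25
Final result = 1928/25

1928/25


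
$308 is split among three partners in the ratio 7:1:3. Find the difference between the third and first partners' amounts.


Total parts = 7 + 1 + 3 = 11
Value per part = 308 / 11 = 28
Shares: 7*28=196, 1*28=28, 3*28=84
Third share = 84, first share = 196
Difference = |84 - 196| = 112

112


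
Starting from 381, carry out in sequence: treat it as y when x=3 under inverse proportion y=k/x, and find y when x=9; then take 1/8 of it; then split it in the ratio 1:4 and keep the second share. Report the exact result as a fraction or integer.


Start with 381.
Step 1: Inverse prop: k = (381)*3; new y = k/9 = 381*3/9 = 127
Step 2: Take 1/8: 127 * 1/8 = 127/8
Step 3: Split 1:4, second share = 127/8 * 4/5 = 127/10
Final result = 127/10

127/10


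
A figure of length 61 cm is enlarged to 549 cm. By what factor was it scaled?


Original length = 61 cm
Scaled length = 549 cm
Scale factor = 549 / 61
= 9

9


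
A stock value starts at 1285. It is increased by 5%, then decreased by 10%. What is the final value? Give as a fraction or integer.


Start: 1285
Step 1: increase by 5% => multiply by 105/100
  1285 * 105/100 = 5397/4
Step 2: decrease by 10% => multiply by 90/100
  5397/4 * 90/100 = 48573/40
Final value = 48573/40

48573/40


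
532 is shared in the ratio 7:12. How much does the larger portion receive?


Total parts = 7 + 12 = 19
Value per part = 532 / 19 = 28
First share = 7 * 28 = 196
Second share = 12 * 28 = 336
Larger share = 336

336


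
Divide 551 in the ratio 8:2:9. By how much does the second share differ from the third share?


Total parts = 8 + 2 + 9 = 19
Value per part = 551 / 19 = 29
Shares: 8*29=232, 2*29=58, 9*29=261
Second share = 58, third share = 261
Difference = |58 - 261| = 203

203


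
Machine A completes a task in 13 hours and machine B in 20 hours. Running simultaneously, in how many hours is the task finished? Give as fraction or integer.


Rate of A = 1/13 job per hour
Rate of B = 1/20 job per hour
Combined rate = 1/13 + 1/20
Find common denominator: (20 + 13)/(13*20) = 33/260
Combined rate = 33/260 job per hour
Time together = 1 / (33/260) = 260/33 hours

260/33


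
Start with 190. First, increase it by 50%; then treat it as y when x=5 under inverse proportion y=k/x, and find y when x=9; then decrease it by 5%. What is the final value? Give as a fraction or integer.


Start with 190.
Step 1: Increase by 50%: 190 * 150/100 = 285
Step 2: Inverse prop: k = (285)*5; new y = k/9 = 285*5/9 = 475/3
Step 3: Decrease by 5%: 475/3 * 95/100 = 1805/12
Final result = 1805/12

1805/12
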